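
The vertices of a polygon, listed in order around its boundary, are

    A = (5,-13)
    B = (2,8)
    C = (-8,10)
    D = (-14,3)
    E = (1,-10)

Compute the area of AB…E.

220

Apply the surveyor's formula: 2A = Σ (x_i·y_{i+1} − x_{i+1}·y_i), indices taken mod 5.
Σ = (66) + (84) + (116) + (137) + (37) = 440
Area = |Σ|/2 = 220.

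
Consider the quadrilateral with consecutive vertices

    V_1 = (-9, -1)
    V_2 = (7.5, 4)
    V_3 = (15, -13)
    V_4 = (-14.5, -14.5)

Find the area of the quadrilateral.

354

Σ = (-28.5) + (-157.5) + (-406) + (-116) = -708
Area = |Σ|/2 = 354.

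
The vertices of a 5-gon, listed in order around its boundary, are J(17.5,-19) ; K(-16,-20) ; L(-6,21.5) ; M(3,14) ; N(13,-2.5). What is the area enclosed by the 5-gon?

Σ = (-654) + (-464) + (-148.5) + (-189.5) + (-203.25) = -1659.25
Area = |Σ|/2 = 829.625.

829.625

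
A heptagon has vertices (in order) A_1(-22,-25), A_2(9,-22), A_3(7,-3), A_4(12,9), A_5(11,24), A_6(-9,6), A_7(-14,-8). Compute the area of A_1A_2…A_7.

Apply the surveyor's formula: 2A = Σ (x_i·y_{i+1} − x_{i+1}·y_i), indices taken mod 7.
Σ = (709) + (127) + (99) + (189) + (282) + (156) + (174) = 1736
Area = |Σ|/2 = 868.

868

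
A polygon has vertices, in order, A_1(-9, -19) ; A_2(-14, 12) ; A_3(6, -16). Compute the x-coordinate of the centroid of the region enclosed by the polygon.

Apply the shoelace (surveyor's) formula. First the cross-terms c_i = x_i·y_{i+1} − x_{i+1}·y_i:
  -374, 152, -258  ⇒  2A = -480, A = -240.
Then Σ (x_i + x_{i+1})·c_i = 8160, so x̄ = 8160 / (6·(-240)) = -17/3.

-17/3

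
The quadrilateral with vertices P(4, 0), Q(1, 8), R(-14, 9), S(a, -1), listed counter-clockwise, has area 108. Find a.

Write out the shoelace sum; only the two edges meeting at S involve a:
2·Area = [((-14)·(-1) − a·9) + (a·0 − 4·(-1))] + 153
       = -9·a + 171 = 216
⇒ a = -5.

-5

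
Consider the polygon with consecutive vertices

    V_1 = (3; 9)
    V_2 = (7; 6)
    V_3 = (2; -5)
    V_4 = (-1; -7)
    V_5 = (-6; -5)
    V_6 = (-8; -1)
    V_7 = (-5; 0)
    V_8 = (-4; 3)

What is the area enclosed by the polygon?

Apply the shoelace (surveyor's) formula: 2A = Σ (x_i·y_{i+1} − x_{i+1}·y_i), indices taken mod 8.
Cross-terms: -45, -47, -19, -37, -34, -5, -15, -45  ⇒  Σ = -247
Area = |Σ|/2 = 123.5.

123.5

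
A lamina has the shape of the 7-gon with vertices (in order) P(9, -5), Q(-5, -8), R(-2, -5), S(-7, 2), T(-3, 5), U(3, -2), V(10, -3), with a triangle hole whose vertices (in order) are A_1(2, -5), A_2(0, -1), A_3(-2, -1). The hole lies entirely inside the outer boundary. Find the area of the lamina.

Outer boundary:
Apply Gauss's area formula: 2A = Σ (x_i·y_{i+1} − x_{i+1}·y_i), indices taken mod 7.
Σ = (-97) + (9) + (-39) + (-29) + (-9) + (11) + (-23) = -177
Area = |Σ|/2 = 88.5.
Hole:
Σ = (-2) + (-2) + (12) = 8
Area = |Σ|/2 = 4.
Net area = 88.5 − 4 = 84.5.

84.5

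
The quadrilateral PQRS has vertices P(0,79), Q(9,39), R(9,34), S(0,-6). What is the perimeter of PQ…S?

|PQ| = √((9)² + (-40)²) = √1681 = 41
|QR| = √((0)² + (-5)²) = √25 = 5
|RS| = √((-9)² + (-40)²) = √1681 = 41
|SP| = √((0)² + (85)²) = √7225 = 85
Perimeter = 41 + 5 + 41 + 85 = 172.

172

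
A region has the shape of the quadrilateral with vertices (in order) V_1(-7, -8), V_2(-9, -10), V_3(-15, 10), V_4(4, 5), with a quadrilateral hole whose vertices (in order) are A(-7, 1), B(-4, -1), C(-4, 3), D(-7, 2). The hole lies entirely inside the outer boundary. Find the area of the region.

Outer boundary:
V_1→V_2: (-7)(-10) − (-9)(-8) = -2
V_2→V_3: (-9)(10) − (-15)(-10) = -240
V_3→V_4: (-15)(5) − (4)(10) = -115
V_4→V_1: (4)(-8) − (-7)(5) = 3
Σ = -354
Area = |Σ|/2 = 177.
Hole:
Σ = (11) + (-16) + (13) + (7) = 15
Area = |Σ|/2 = 7.5.
Net area = 177 − 7.5 = 169.5.

169.5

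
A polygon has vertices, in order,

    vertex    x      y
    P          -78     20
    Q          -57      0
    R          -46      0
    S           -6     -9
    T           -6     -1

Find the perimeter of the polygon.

|PQ| = √((21)² + (-20)²) = √841 = 29
|QR| = √((11)² + (0)²) = √121 = 11
|RS| = √((40)² + (-9)²) = √1681 = 41
|ST| = √((0)² + (8)²) = √64 = 8
|TP| = √((-72)² + (21)²) = √5625 = 75
Perimeter = 29 + 11 + 41 + 8 + 75 = 164.

164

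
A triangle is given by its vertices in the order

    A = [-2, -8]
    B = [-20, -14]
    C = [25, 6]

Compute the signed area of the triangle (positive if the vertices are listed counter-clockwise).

Apply Gauss's area formula: 2A = Σ (x_i·y_{i+1} − x_{i+1}·y_i), indices taken mod 3.
A→B: (-2)(-14) − (-20)(-8) = -132
B→C: (-20)(6) − (25)(-14) = 230
C→A: (25)(-8) − (-2)(6) = -188
Σ = -90
Signed area = Σ/2 = -45 (negative ⇒ clockwise traversal).

-45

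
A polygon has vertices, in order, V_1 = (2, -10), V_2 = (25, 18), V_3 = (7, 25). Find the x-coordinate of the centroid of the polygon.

Apply the shoelace formula. First the cross-terms c_i = x_i·y_{i+1} − x_{i+1}·y_i:
  286, 499, -120  ⇒  2A = 665, A = 332.5.
Then Σ (x_i + x_{i+1})·c_i = 22610, so x̄ = 22610 / (6·332.5) = 34/3.

34/3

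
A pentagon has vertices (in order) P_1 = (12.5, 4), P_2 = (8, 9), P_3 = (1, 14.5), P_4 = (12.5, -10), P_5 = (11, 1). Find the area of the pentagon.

Apply the surveyor's formula: 2A = Σ (x_i·y_{i+1} − x_{i+1}·y_i), indices taken mod 5.
Cross-terms: 80.5, 107, -191.25, 122.5, 31.5  ⇒  Σ = 150.25
Area = |Σ|/2 = 75.125.

75.125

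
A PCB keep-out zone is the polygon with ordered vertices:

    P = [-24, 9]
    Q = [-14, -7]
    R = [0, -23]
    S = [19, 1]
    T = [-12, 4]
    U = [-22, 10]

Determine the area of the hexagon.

575.5

Apply the shoelace (surveyor's) formula: 2A = Σ (x_i·y_{i+1} − x_{i+1}·y_i), indices taken mod 6.
Σ = (294) + (322) + (437) + (88) + (-32) + (42) = 1151
Area = |Σ|/2 = 575.5.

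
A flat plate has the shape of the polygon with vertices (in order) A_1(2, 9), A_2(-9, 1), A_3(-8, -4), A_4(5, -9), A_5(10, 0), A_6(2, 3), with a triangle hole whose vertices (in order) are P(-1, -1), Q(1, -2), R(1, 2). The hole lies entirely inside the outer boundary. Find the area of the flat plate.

Outer boundary:
Apply Gauss's area formula: 2A = Σ (x_i·y_{i+1} − x_{i+1}·y_i), indices taken mod 6.
A_1→A_2: (2)(1) − (-9)(9) = 83
A_2→A_3: (-9)(-4) − (-8)(1) = 44
A_3→A_4: (-8)(-9) − (5)(-4) = 92
A_4→A_5: (5)(0) − (10)(-9) = 90
A_5→A_6: (10)(3) − (2)(0) = 30
A_6→A_1: (2)(9) − (2)(3) = 12
Σ = 351
Area = |Σ|/2 = 175.5.
Hole:
Apply the surveyor's formula: 2A = Σ (x_i·y_{i+1} − x_{i+1}·y_i), indices taken mod 3.
Cross-terms: 3, 4, 1  ⇒  Σ = 8
Area = |Σ|/2 = 4.
Net area = 175.5 − 4 = 171.5.

171.5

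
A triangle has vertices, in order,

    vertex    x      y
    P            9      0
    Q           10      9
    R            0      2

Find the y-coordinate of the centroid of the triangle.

Apply the surveyor's formula. First the cross-terms c_i = x_i·y_{i+1} − x_{i+1}·y_i:
  81, 20, -18  ⇒  2A = 83, A = 41.5.
Then Σ (y_i + y_{i+1})·c_i = 913, so ȳ = 913 / (6·41.5) = 11/3.

11/3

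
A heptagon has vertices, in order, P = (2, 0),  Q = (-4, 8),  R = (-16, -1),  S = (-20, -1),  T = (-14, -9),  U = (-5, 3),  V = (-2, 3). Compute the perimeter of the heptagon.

|PQ| = √((-6)² + (8)²) = √100 = 10
|QR| = √((-12)² + (-9)²) = √225 = 15
|RS| = √((-4)² + (0)²) = √16 = 4
|ST| = √((6)² + (-8)²) = √100 = 10
|TU| = √((9)² + (12)²) = √225 = 15
|UV| = √((3)² + (0)²) = √9 = 3
|VP| = √((4)² + (-3)²) = √25 = 5
Perimeter = 10 + 15 + 4 + 10 + 15 + 3 + 5 = 62.

62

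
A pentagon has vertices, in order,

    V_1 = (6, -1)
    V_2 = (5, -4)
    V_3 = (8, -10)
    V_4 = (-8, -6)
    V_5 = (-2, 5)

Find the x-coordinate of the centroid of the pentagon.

1/21

Apply the surveyor's formula. First the cross-terms c_i = x_i·y_{i+1} − x_{i+1}·y_i:
  -19, -18, -128, -52, -28  ⇒  2A = -245, A = -122.5.
Then Σ (x_i + x_{i+1})·c_i = -35, so x̄ = -35 / (6·(-122.5)) = 1/21.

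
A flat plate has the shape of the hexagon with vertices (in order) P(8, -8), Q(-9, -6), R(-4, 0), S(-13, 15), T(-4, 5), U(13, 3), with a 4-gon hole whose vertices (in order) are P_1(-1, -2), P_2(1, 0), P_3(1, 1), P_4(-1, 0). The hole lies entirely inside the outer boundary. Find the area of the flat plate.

204

Outer boundary:
Σ = (-120) + (-24) + (-60) + (-5) + (-77) + (-128) = -414
Area = |Σ|/2 = 207.
Hole:
Apply the shoelace formula: 2A = Σ (x_i·y_{i+1} − x_{i+1}·y_i), indices taken mod 4.
Σ = (2) + (1) + (1) + (2) = 6
Area = |Σ|/2 = 3.
Net area = 207 − 3 = 204.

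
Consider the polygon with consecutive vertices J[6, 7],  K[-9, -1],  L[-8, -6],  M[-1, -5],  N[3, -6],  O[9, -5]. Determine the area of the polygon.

145

Apply the shoelace (surveyor's) formula: 2A = Σ (x_i·y_{i+1} − x_{i+1}·y_i), indices taken mod 6.
Cross-terms: 57, 46, 34, 21, 39, 93  ⇒  Σ = 290
Area = |Σ|/2 = 145.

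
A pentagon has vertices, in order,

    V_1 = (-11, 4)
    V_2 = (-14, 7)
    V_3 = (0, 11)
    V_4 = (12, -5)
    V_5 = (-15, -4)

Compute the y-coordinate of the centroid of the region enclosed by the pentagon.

448/267

Apply the shoelace (surveyor's) formula. First the cross-terms c_i = x_i·y_{i+1} − x_{i+1}·y_i:
  -21, -154, -132, -123, -104  ⇒  2A = -534, A = -267.
Then Σ (y_i + y_{i+1})·c_i = -2688, so ȳ = -2688 / (6·(-267)) = 448/267.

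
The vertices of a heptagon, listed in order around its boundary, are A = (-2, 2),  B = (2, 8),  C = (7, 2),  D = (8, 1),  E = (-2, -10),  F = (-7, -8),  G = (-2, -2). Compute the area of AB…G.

Apply the shoelace (surveyor's) formula: 2A = Σ (x_i·y_{i+1} − x_{i+1}·y_i), indices taken mod 7.
A→B: (-2)(8) − (2)(2) = -20
B→C: (2)(2) − (7)(8) = -52
C→D: (7)(1) − (8)(2) = -9
D→E: (8)(-10) − (-2)(1) = -78
E→F: (-2)(-8) − (-7)(-10) = -54
F→G: (-7)(-2) − (-2)(-8) = -2
G→A: (-2)(2) − (-2)(-2) = -8
Σ = -223
Area = |Σ|/2 = 111.5.

111.5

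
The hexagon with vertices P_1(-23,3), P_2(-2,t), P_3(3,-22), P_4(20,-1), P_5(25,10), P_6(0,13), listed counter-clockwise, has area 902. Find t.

The doubled signed area Σ (x_i y_{i+1} − x_{i+1} y_i) is linear in t.
With t=0 it equals 1336; the coefficient of t is -26 (from the two edges through P_2).
So -26·t + 1336 = 2·902 = 1804 ⇒ t = -18.

-18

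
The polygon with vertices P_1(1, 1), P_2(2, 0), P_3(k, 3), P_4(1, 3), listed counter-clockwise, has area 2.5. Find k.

Write out the shoelace sum; only the two edges meeting at P_3 involve k:
2·Area = [(2·3 − k·0) + (k·3 − 1·3)] + -4
       = 3·k + -1 = 5
⇒ k = 2.

2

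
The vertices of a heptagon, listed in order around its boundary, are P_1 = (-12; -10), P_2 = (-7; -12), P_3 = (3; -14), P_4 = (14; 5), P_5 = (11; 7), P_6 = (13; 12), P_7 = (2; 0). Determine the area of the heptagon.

Apply Gauss's area formula: 2A = Σ (x_i·y_{i+1} − x_{i+1}·y_i), indices taken mod 7.
Σ = (74) + (134) + (211) + (43) + (41) + (-24) + (-20) = 459
Area = |Σ|/2 = 229.5.

229.5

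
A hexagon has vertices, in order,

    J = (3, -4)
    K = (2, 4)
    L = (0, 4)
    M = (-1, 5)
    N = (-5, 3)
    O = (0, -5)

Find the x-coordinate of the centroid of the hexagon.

-50/141

Apply the shoelace (surveyor's) formula. First the cross-terms c_i = x_i·y_{i+1} − x_{i+1}·y_i:
  20, 8, 4, 22, 25, 15  ⇒  2A = 94, A = 47.
Then Σ (x_i + x_{i+1})·c_i = -100, so x̄ = -100 / (6·47) = -50/141.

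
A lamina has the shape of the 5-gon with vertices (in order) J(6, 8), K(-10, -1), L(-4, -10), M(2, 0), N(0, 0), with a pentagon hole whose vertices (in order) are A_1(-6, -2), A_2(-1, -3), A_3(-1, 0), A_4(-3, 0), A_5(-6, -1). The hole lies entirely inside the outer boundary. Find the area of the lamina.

84

Outer boundary:
Σ = (74) + (96) + (20) + (0) + (0) = 190
Area = |Σ|/2 = 95.
Hole:
Apply the surveyor's formula: 2A = Σ (x_i·y_{i+1} − x_{i+1}·y_i), indices taken mod 5.
Σ = (16) + (-3) + (0) + (3) + (6) = 22
Area = |Σ|/2 = 11.
Net area = 95 − 11 = 84.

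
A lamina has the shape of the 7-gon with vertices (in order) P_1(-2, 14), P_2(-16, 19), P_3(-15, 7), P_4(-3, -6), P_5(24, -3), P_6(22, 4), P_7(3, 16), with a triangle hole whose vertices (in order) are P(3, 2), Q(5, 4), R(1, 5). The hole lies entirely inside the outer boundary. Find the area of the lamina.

Outer boundary:
Σ = (186) + (173) + (111) + (153) + (162) + (340) + (74) = 1199
Area = |Σ|/2 = 599.5.
Hole:
Apply the shoelace (surveyor's) formula: 2A = Σ (x_i·y_{i+1} − x_{i+1}·y_i), indices taken mod 3.
P→Q: (3)(4) − (5)(2) = 2
Q→R: (5)(5) − (1)(4) = 21
R→P: (1)(2) − (3)(5) = -13
Σ = 10
Area = |Σ|/2 = 5.
Net area = 599.5 − 5 = 594.5.

594.5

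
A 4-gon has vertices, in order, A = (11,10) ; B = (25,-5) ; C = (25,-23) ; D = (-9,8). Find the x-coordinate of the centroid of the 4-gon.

Apply the shoelace (surveyor's) formula. First the cross-terms c_i = x_i·y_{i+1} − x_{i+1}·y_i:
  -305, -450, -7, -178  ⇒  2A = -940, A = -470.
Then Σ (x_i + x_{i+1})·c_i = -33948, so x̄ = -33948 / (6·(-470)) = 2829/235.

2829/235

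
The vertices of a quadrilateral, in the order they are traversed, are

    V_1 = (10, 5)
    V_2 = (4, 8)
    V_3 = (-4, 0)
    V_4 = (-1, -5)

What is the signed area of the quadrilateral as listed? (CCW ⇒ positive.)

Apply Gauss's area formula: 2A = Σ (x_i·y_{i+1} − x_{i+1}·y_i), indices taken mod 4.
Σ = (60) + (32) + (20) + (45) = 157
Signed area = Σ/2 = 78.5 (positive ⇒ counter-clockwise traversal).

78.5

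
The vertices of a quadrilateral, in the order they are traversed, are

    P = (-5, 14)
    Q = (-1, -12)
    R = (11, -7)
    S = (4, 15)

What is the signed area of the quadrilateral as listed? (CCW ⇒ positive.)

Apply the surveyor's formula: 2A = Σ (x_i·y_{i+1} − x_{i+1}·y_i), indices taken mod 4.
Cross-terms: 74, 139, 193, 131  ⇒  Σ = 537
Signed area = Σ/2 = 268.5 (positive ⇒ counter-clockwise traversal).

268.5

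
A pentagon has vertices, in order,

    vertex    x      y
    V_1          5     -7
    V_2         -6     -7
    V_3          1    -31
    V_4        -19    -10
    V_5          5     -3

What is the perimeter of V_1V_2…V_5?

94

|V_1V_2| = √((-11)² + (0)²) = √121 = 11
|V_2V_3| = √((7)² + (-24)²) = √625 = 25
|V_3V_4| = √((-20)² + (21)²) = √841 = 29
|V_4V_5| = √((24)² + (7)²) = √625 = 25
|V_5V_1| = √((0)² + (-4)²) = √16 = 4
Perimeter = 11 + 25 + 29 + 25 + 4 = 94.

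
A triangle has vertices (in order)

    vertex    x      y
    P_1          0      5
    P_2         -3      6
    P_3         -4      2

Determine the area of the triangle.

6.5

Apply the shoelace (surveyor's) formula: 2A = Σ (x_i·y_{i+1} − x_{i+1}·y_i), indices taken mod 3.
Σ = (15) + (18) + (-20) = 13
Area = |Σ|/2 = 6.5.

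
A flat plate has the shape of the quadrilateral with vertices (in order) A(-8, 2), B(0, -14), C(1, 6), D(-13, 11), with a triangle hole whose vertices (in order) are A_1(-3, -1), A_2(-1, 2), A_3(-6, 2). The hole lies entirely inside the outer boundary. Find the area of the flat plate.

131

Outer boundary:
Σ = (112) + (14) + (89) + (62) = 277
Area = |Σ|/2 = 138.5.
Hole:
Σ = (-7) + (10) + (12) = 15
Area = |Σ|/2 = 7.5.
Net area = 138.5 − 7.5 = 131.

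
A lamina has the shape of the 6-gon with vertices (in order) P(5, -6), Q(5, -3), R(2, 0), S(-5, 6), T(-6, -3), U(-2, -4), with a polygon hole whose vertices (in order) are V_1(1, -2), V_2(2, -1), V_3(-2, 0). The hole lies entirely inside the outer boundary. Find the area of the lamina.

64.5

Outer boundary:
P→Q: (5)(-3) − (5)(-6) = 15
Q→R: (5)(0) − (2)(-3) = 6
R→S: (2)(6) − (-5)(0) = 12
S→T: (-5)(-3) − (-6)(6) = 51
T→U: (-6)(-4) − (-2)(-3) = 18
U→P: (-2)(-6) − (5)(-4) = 32
Σ = 134
Area = |Σ|/2 = 67.
Hole:
Apply the shoelace (surveyor's) formula: 2A = Σ (x_i·y_{i+1} − x_{i+1}·y_i), indices taken mod 3.
Σ = (3) + (-2) + (4) = 5
Area = |Σ|/2 = 2.5.
Net area = 67 − 2.5 = 64.5.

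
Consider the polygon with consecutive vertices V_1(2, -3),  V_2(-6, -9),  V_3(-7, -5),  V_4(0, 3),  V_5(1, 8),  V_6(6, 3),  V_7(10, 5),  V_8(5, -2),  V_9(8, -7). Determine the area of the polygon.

106

Apply the shoelace formula: 2A = Σ (x_i·y_{i+1} − x_{i+1}·y_i), indices taken mod 9.
V_1→V_2: (2)(-9) − (-6)(-3) = -36
V_2→V_3: (-6)(-5) − (-7)(-9) = -33
V_3→V_4: (-7)(3) − (0)(-5) = -21
V_4→V_5: (0)(8) − (1)(3) = -3
V_5→V_6: (1)(3) − (6)(8) = -45
V_6→V_7: (6)(5) − (10)(3) = 0
V_7→V_8: (10)(-2) − (5)(5) = -45
V_8→V_9: (5)(-7) − (8)(-2) = -19
V_9→V_1: (8)(-3) − (2)(-7) = -10
Σ = -212
Area = |Σ|/2 = 106.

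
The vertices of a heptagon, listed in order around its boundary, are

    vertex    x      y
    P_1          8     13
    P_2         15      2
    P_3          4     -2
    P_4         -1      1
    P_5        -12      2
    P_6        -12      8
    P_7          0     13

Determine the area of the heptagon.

268.5

Apply the surveyor's formula: 2A = Σ (x_i·y_{i+1} − x_{i+1}·y_i), indices taken mod 7.
Σ = (-179) + (-38) + (2) + (10) + (-72) + (-156) + (-104) = -537
Area = |Σ|/2 = 268.5.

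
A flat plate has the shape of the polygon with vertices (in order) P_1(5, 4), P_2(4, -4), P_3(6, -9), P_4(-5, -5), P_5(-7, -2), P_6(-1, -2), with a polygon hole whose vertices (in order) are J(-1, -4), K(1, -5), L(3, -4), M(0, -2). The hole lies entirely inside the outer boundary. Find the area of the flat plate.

Outer boundary:
Apply the shoelace formula: 2A = Σ (x_i·y_{i+1} − x_{i+1}·y_i), indices taken mod 6.
Cross-terms: -36, -12, -75, -25, 12, 6  ⇒  Σ = -130
Area = |Σ|/2 = 65.
Hole:
Apply the shoelace (surveyor's) formula: 2A = Σ (x_i·y_{i+1} − x_{i+1}·y_i), indices taken mod 4.
Cross-terms: 9, 11, -6, -2  ⇒  Σ = 12
Area = |Σ|/2 = 6.
Net area = 65 − 6 = 59.

59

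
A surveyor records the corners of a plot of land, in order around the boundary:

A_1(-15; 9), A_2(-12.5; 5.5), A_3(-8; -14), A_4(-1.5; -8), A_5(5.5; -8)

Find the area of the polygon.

Apply the shoelace (surveyor's) formula: 2A = Σ (x_i·y_{i+1} − x_{i+1}·y_i), indices taken mod 5.
Cross-terms: 30, 219, 43, 56, -70.5  ⇒  Σ = 277.5
Area = |Σ|/2 = 138.75.

138.75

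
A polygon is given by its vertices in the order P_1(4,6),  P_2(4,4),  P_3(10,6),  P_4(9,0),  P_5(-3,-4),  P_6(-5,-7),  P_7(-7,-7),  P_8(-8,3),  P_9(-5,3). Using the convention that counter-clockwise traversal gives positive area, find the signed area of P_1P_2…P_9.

Apply Gauss's area formula: 2A = Σ (x_i·y_{i+1} − x_{i+1}·y_i), indices taken mod 9.
Σ = (-8) + (-16) + (-54) + (-36) + (1) + (-14) + (-77) + (-9) + (-42) = -255
Signed area = Σ/2 = -127.5 (negative ⇒ clockwise traversal).

-127.5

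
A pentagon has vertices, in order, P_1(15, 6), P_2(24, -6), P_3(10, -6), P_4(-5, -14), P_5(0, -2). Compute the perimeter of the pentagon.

76

|P_1P_2| = √((9)² + (-12)²) = √225 = 15
|P_2P_3| = √((-14)² + (0)²) = √196 = 14
|P_3P_4| = √((-15)² + (-8)²) = √289 = 17
|P_4P_5| = √((5)² + (12)²) = √169 = 13
|P_5P_1| = √((15)² + (8)²) = √289 = 17
Perimeter = 15 + 14 + 17 + 13 + 17 = 76.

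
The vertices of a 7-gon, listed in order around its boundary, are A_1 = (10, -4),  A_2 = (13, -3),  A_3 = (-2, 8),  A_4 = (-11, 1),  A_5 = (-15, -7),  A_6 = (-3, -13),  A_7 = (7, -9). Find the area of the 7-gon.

Σ = (22) + (98) + (86) + (92) + (174) + (118) + (62) = 652
Area = |Σ|/2 = 326.

326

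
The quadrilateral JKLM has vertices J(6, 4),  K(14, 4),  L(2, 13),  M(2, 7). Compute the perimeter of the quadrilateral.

34

|JK| = √((8)² + (0)²) = √64 = 8
|KL| = √((-12)² + (9)²) = √225 = 15
|LM| = √((0)² + (-6)²) = √36 = 6
|MJ| = √((4)² + (-3)²) = √25 = 5
Perimeter = 8 + 15 + 6 + 5 = 34.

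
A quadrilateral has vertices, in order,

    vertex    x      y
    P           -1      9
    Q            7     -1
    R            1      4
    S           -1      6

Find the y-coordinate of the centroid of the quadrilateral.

Apply the shoelace (surveyor's) formula. First the cross-terms c_i = x_i·y_{i+1} − x_{i+1}·y_i:
  -62, 29, 10, -3  ⇒  2A = -26, A = -13.
Then Σ (y_i + y_{i+1})·c_i = -354, so ȳ = -354 / (6·(-13)) = 59/13.

59/13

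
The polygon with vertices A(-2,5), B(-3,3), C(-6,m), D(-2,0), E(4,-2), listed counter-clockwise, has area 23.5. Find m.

Write out the shoelace sum; only the two edges meeting at C involve m:
2·Area = [((-3)·m − (-6)·3) + ((-6)·0 − (-2)·m)] + 29
       = -1·m + 47 = 47
⇒ m = 0.

0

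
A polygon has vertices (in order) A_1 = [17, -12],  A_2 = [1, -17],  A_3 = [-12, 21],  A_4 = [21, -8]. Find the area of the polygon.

460.5

Apply the shoelace formula: 2A = Σ (x_i·y_{i+1} − x_{i+1}·y_i), indices taken mod 4.
Σ = (-277) + (-183) + (-345) + (-116) = -921
Area = |Σ|/2 = 460.5.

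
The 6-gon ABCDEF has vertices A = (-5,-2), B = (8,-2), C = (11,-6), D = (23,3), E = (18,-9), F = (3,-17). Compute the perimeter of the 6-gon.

|AB| = √((13)² + (0)²) = √169 = 13
|BC| = √((3)² + (-4)²) = √25 = 5
|CD| = √((12)² + (9)²) = √225 = 15
|DE| = √((-5)² + (-12)²) = √169 = 13
|EF| = √((-15)² + (-8)²) = √289 = 17
|FA| = √((-8)² + (15)²) = √289 = 17
Perimeter = 13 + 5 + 15 + 13 + 17 + 17 = 80.

80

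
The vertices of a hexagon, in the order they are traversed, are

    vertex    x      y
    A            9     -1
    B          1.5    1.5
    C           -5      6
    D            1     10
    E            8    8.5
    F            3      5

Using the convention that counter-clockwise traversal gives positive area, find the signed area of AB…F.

-64.75

Apply Gauss's area formula: 2A = Σ (x_i·y_{i+1} − x_{i+1}·y_i), indices taken mod 6.
A→B: (9)(1.5) − (1.5)(-1) = 15
B→C: (1.5)(6) − (-5)(1.5) = 16.5
C→D: (-5)(10) − (1)(6) = -56
D→E: (1)(8.5) − (8)(10) = -71.5
E→F: (8)(5) − (3)(8.5) = 14.5
F→A: (3)(-1) − (9)(5) = -48
Σ = -129.5
Signed area = Σ/2 = -64.75 (negative ⇒ clockwise traversal).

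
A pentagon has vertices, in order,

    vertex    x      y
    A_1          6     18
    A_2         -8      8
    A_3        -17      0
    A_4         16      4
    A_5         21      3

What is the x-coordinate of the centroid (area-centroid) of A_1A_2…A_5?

8/3

Apply the shoelace (surveyor's) formula. First the cross-terms c_i = x_i·y_{i+1} − x_{i+1}·y_i:
  192, 136, -68, -36, 360  ⇒  2A = 584, A = 292.
Then Σ (x_i + x_{i+1})·c_i = 4672, so x̄ = 4672 / (6·292) = 8/3.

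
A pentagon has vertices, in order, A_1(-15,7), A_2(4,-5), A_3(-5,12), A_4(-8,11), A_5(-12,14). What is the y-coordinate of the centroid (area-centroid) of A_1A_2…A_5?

1448/257

Apply the shoelace (surveyor's) formula. First the cross-terms c_i = x_i·y_{i+1} − x_{i+1}·y_i:
  47, 23, 41, 20, 126  ⇒  2A = 257, A = 128.5.
Then Σ (y_i + y_{i+1})·c_i = 4344, so ȳ = 4344 / (6·128.5) = 1448/257.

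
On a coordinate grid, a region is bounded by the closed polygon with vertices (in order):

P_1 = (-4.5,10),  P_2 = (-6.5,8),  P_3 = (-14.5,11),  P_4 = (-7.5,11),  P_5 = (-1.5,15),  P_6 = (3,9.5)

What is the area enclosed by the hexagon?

Apply the shoelace (surveyor's) formula: 2A = Σ (x_i·y_{i+1} − x_{i+1}·y_i), indices taken mod 6.
P_1→P_2: (-4.5)(8) − (-6.5)(10) = 29
P_2→P_3: (-6.5)(11) − (-14.5)(8) = 44.5
P_3→P_4: (-14.5)(11) − (-7.5)(11) = -77
P_4→P_5: (-7.5)(15) − (-1.5)(11) = -96
P_5→P_6: (-1.5)(9.5) − (3)(15) = -59.25
P_6→P_1: (3)(10) − (-4.5)(9.5) = 72.75
Σ = -86
Area = |Σ|/2 = 43.

43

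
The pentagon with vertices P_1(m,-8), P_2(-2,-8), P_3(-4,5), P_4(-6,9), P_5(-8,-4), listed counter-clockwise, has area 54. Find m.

Write out the shoelace sum; only the two edges meeting at P_1 involve m:
2·Area = [((-8)·(-8) − m·(-4)) + (m·(-8) − (-2)·(-8))] + 48
       = -4·m + 96 = 108
⇒ m = -3.

-3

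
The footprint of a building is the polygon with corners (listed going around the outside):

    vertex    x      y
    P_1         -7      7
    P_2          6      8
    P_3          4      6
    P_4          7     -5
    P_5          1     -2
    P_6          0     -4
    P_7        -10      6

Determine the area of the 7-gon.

118.5

Apply Gauss's area formula: 2A = Σ (x_i·y_{i+1} − x_{i+1}·y_i), indices taken mod 7.
P_1→P_2: (-7)(8) − (6)(7) = -98
P_2→P_3: (6)(6) − (4)(8) = 4
P_3→P_4: (4)(-5) − (7)(6) = -62
P_4→P_5: (7)(-2) − (1)(-5) = -9
P_5→P_6: (1)(-4) − (0)(-2) = -4
P_6→P_7: (0)(6) − (-10)(-4) = -40
P_7→P_1: (-10)(7) − (-7)(6) = -28
Σ = -237
Area = |Σ|/2 = 118.5.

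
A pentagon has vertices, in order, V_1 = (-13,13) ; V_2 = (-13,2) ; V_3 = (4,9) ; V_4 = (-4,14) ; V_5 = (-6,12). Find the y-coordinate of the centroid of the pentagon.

Apply the surveyor's formula. First the cross-terms c_i = x_i·y_{i+1} − x_{i+1}·y_i:
  143, -125, 92, 36, 78  ⇒  2A = 224, A = 112.
Then Σ (y_i + y_{i+1})·c_i = 5772, so ȳ = 5772 / (6·112) = 481/56.

481/56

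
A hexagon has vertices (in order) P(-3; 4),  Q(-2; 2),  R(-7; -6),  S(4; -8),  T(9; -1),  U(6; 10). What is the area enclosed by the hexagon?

163

P→Q: (-3)(2) − (-2)(4) = 2
Q→R: (-2)(-6) − (-7)(2) = 26
R→S: (-7)(-8) − (4)(-6) = 80
S→T: (4)(-1) − (9)(-8) = 68
T→U: (9)(10) − (6)(-1) = 96
U→P: (6)(4) − (-3)(10) = 54
Σ = 326
Area = |Σ|/2 = 163.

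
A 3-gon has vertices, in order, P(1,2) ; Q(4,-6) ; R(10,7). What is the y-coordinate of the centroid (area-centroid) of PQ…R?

1

Apply Gauss's area formula. First the cross-terms c_i = x_i·y_{i+1} − x_{i+1}·y_i:
  -14, 88, 13  ⇒  2A = 87, A = 43.5.
Then Σ (y_i + y_{i+1})·c_i = 261, so ȳ = 261 / (6·43.5) = 1.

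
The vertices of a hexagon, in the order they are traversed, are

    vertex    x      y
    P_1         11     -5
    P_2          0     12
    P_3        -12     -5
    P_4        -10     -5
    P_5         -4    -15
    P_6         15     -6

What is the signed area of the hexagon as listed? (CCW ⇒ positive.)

328

Cross-terms: 132, 144, 10, 130, 249, -9  ⇒  Σ = 656
Signed area = Σ/2 = 328 (positive ⇒ counter-clockwise traversal).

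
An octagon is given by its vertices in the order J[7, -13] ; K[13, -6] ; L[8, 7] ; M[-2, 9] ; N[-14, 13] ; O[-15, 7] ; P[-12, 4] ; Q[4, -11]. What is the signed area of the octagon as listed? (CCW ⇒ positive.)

357

J→K: (7)(-6) − (13)(-13) = 127
K→L: (13)(7) − (8)(-6) = 139
L→M: (8)(9) − (-2)(7) = 86
M→N: (-2)(13) − (-14)(9) = 100
N→O: (-14)(7) − (-15)(13) = 97
O→P: (-15)(4) − (-12)(7) = 24
P→Q: (-12)(-11) − (4)(4) = 116
Q→J: (4)(-13) − (7)(-11) = 25
Σ = 714
Signed area = Σ/2 = 357 (positive ⇒ counter-clockwise traversal).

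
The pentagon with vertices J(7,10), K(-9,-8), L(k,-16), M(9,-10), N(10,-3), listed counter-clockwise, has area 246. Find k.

Write out the shoelace sum; only the two edges meeting at L involve k:
2·Area = [((-9)·(-16) − k·(-8)) + (k·(-10) − 9·(-16))] + 228
       = -2·k + 516 = 492
⇒ k = 12.

12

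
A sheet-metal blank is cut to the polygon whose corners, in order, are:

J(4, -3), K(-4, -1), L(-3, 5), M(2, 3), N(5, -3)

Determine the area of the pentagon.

41

Apply the surveyor's formula: 2A = Σ (x_i·y_{i+1} − x_{i+1}·y_i), indices taken mod 5.
J→K: (4)(-1) − (-4)(-3) = -16
K→L: (-4)(5) − (-3)(-1) = -23
L→M: (-3)(3) − (2)(5) = -19
M→N: (2)(-3) − (5)(3) = -21
N→J: (5)(-3) − (4)(-3) = -3
Σ = -82
Area = |Σ|/2 = 41.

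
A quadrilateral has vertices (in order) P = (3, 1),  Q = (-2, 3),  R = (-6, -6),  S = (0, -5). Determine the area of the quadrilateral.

Σ = (11) + (30) + (30) + (15) = 86
Area = |Σ|/2 = 43.

43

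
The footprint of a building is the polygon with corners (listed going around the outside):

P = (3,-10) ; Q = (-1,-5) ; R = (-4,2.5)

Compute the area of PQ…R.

Σ = (-25) + (-22.5) + (32.5) = -15
Area = |Σ|/2 = 7.5.

7.5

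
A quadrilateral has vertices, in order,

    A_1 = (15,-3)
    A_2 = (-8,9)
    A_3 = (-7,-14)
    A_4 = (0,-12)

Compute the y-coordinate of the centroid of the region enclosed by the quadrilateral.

-463/150

Apply the shoelace formula. First the cross-terms c_i = x_i·y_{i+1} − x_{i+1}·y_i:
  111, 175, 84, 180  ⇒  2A = 550, A = 275.
Then Σ (y_i + y_{i+1})·c_i = -5093, so ȳ = -5093 / (6·275) = -463/150.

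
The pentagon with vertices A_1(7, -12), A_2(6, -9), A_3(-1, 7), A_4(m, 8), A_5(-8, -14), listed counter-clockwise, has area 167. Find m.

-2

The doubled signed area Σ (x_i y_{i+1} − x_{i+1} y_i) is linear in m.
With m=0 it equals 292; the coefficient of m is -21 (from the two edges through A_4).
So -21·m + 292 = 2·167 = 334 ⇒ m = -2.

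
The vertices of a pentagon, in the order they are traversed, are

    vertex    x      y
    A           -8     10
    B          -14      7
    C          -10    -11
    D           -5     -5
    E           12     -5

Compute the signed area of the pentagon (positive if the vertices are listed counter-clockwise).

Apply the shoelace formula: 2A = Σ (x_i·y_{i+1} − x_{i+1}·y_i), indices taken mod 5.
Σ = (84) + (224) + (-5) + (85) + (80) = 468
Signed area = Σ/2 = 234 (positive ⇒ counter-clockwise traversal).

234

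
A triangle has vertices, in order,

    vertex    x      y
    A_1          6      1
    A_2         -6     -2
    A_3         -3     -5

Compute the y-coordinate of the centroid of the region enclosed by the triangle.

Apply the shoelace formula. First the cross-terms c_i = x_i·y_{i+1} − x_{i+1}·y_i:
  -6, 24, 27  ⇒  2A = 45, A = 22.5.
Then Σ (y_i + y_{i+1})·c_i = -270, so ȳ = -270 / (6·22.5) = -2.

-2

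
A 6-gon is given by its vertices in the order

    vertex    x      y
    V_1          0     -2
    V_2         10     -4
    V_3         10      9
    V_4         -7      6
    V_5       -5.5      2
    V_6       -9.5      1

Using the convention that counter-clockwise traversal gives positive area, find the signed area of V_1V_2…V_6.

162.25

V_1→V_2: (0)(-4) − (10)(-2) = 20
V_2→V_3: (10)(9) − (10)(-4) = 130
V_3→V_4: (10)(6) − (-7)(9) = 123
V_4→V_5: (-7)(2) − (-5.5)(6) = 19
V_5→V_6: (-5.5)(1) − (-9.5)(2) = 13.5
V_6→V_1: (-9.5)(-2) − (0)(1) = 19
Σ = 324.5
Signed area = Σ/2 = 162.25 (positive ⇒ counter-clockwise traversal).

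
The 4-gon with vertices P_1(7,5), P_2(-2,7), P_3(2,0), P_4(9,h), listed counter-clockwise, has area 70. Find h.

-10

The doubled signed area Σ (x_i y_{i+1} − x_{i+1} y_i) is linear in h.
With h=0 it equals 90; the coefficient of h is -5 (from the two edges through P_4).
So -5·h + 90 = 2·70 = 140 ⇒ h = -10.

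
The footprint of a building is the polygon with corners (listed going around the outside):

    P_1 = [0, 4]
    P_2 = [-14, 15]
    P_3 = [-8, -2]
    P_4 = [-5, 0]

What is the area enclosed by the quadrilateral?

Apply Gauss's area formula: 2A = Σ (x_i·y_{i+1} − x_{i+1}·y_i), indices taken mod 4.
Σ = (56) + (148) + (-10) + (-20) = 174
Area = |Σ|/2 = 87.

87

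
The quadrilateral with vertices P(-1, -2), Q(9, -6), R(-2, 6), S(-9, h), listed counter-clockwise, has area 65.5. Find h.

7

The doubled signed area Σ (x_i y_{i+1} − x_{i+1} y_i) is linear in h.
With h=0 it equals 138; the coefficient of h is -1 (from the two edges through S).
So -1·h + 138 = 2·65.5 = 131 ⇒ h = 7.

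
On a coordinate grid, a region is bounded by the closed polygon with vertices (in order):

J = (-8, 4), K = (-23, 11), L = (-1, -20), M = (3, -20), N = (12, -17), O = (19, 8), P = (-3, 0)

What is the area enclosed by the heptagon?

Σ = (4) + (471) + (80) + (189) + (419) + (24) + (-12) = 1175
Area = |Σ|/2 = 587.5.

587.5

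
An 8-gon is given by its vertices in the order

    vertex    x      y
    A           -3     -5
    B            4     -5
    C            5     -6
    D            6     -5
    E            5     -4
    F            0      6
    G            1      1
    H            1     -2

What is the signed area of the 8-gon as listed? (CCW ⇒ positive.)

Apply Gauss's area formula: 2A = Σ (x_i·y_{i+1} − x_{i+1}·y_i), indices taken mod 8.
Σ = (35) + (1) + (11) + (1) + (30) + (-6) + (-3) + (-11) = 58
Signed area = Σ/2 = 29 (positive ⇒ counter-clockwise traversal).

29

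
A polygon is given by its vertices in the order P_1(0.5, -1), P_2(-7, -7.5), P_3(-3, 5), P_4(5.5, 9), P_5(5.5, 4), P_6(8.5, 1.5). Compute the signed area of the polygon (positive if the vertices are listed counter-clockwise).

-92.625

P_1→P_2: (0.5)(-7.5) − (-7)(-1) = -10.75
P_2→P_3: (-7)(5) − (-3)(-7.5) = -57.5
P_3→P_4: (-3)(9) − (5.5)(5) = -54.5
P_4→P_5: (5.5)(4) − (5.5)(9) = -27.5
P_5→P_6: (5.5)(1.5) − (8.5)(4) = -25.75
P_6→P_1: (8.5)(-1) − (0.5)(1.5) = -9.25
Σ = -185.25
Signed area = Σ/2 = -92.625 (negative ⇒ clockwise traversal).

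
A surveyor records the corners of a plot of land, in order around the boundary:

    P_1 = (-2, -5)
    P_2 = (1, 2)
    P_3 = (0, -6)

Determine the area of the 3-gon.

8.5

Apply the shoelace (surveyor's) formula: 2A = Σ (x_i·y_{i+1} − x_{i+1}·y_i), indices taken mod 3.
Cross-terms: 1, -6, -12  ⇒  Σ = -17
Area = |Σ|/2 = 8.5.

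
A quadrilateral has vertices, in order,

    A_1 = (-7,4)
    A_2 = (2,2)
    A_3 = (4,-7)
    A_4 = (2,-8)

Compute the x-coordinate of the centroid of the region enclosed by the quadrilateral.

Apply the surveyor's formula. First the cross-terms c_i = x_i·y_{i+1} − x_{i+1}·y_i:
  -22, -22, -18, -48  ⇒  2A = -110, A = -55.
Then Σ (x_i + x_{i+1})·c_i = 110, so x̄ = 110 / (6·(-55)) = -1/3.

-1/3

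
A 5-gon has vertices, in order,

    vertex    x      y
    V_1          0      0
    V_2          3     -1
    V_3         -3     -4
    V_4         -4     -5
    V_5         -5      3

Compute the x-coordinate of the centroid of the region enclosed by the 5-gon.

Apply the shoelace formula. First the cross-terms c_i = x_i·y_{i+1} − x_{i+1}·y_i:
  0, -15, -1, -37, 0  ⇒  2A = -53, A = -26.5.
Then Σ (x_i + x_{i+1})·c_i = 340, so x̄ = 340 / (6·(-26.5)) = -340/159.

-340/159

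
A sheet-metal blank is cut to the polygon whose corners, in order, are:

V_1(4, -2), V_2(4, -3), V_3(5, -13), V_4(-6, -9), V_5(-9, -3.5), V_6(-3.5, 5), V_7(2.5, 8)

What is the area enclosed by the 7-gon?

Apply the shoelace (surveyor's) formula: 2A = Σ (x_i·y_{i+1} − x_{i+1}·y_i), indices taken mod 7.
V_1→V_2: (4)(-3) − (4)(-2) = -4
V_2→V_3: (4)(-13) − (5)(-3) = -37
V_3→V_4: (5)(-9) − (-6)(-13) = -123
V_4→V_5: (-6)(-3.5) − (-9)(-9) = -60
V_5→V_6: (-9)(5) − (-3.5)(-3.5) = -57.25
V_6→V_7: (-3.5)(8) − (2.5)(5) = -40.5
V_7→V_1: (2.5)(-2) − (4)(8) = -37
Σ = -358.75
Area = |Σ|/2 = 179.375.

179.375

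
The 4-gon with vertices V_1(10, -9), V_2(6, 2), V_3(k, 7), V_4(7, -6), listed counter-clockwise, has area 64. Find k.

Write out the shoelace sum; only the two edges meeting at V_3 involve k:
2·Area = [(6·7 − k·2) + (k·(-6) − 7·7)] + 71
       = -8·k + 64 = 128
⇒ k = -8.

-8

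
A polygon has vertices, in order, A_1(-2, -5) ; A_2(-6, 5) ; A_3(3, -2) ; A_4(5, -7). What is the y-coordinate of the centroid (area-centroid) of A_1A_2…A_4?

-2

Apply the surveyor's formula. First the cross-terms c_i = x_i·y_{i+1} − x_{i+1}·y_i:
  -40, -3, -11, -39  ⇒  2A = -93, A = -46.5.
Then Σ (y_i + y_{i+1})·c_i = 558, so ȳ = 558 / (6·(-46.5)) = -2.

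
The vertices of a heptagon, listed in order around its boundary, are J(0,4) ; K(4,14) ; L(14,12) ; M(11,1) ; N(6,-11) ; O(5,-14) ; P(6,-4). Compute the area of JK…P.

175

Apply the surveyor's formula: 2A = Σ (x_i·y_{i+1} − x_{i+1}·y_i), indices taken mod 7.
J→K: (0)(14) − (4)(4) = -16
K→L: (4)(12) − (14)(14) = -148
L→M: (14)(1) − (11)(12) = -118
M→N: (11)(-11) − (6)(1) = -127
N→O: (6)(-14) − (5)(-11) = -29
O→P: (5)(-4) − (6)(-14) = 64
P→J: (6)(4) − (0)(-4) = 24
Σ = -350
Area = |Σ|/2 = 175.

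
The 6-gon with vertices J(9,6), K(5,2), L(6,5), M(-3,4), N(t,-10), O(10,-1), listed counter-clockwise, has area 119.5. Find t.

The doubled signed area Σ (x_i y_{i+1} − x_{i+1} y_i) is linear in t.
With t=0 it equals 239; the coefficient of t is -5 (from the two edges through N).
So -5·t + 239 = 2·119.5 = 239 ⇒ t = 0.

0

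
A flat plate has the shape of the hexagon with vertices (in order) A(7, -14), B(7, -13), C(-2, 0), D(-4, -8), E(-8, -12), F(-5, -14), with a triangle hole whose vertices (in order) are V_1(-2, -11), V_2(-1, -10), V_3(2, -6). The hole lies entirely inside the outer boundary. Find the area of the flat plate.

Outer boundary:
Cross-terms: 7, -26, 16, -16, 52, 168  ⇒  Σ = 201
Area = |Σ|/2 = 100.5.
Hole:
Apply the shoelace formula: 2A = Σ (x_i·y_{i+1} − x_{i+1}·y_i), indices taken mod 3.
Σ = (9) + (26) + (-34) = 1
Area = |Σ|/2 = 0.5.
Net area = 100.5 − 0.5 = 100.

100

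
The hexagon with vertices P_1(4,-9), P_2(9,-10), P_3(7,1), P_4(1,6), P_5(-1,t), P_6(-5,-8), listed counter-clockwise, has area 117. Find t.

-3

The doubled signed area Σ (x_i y_{i+1} − x_{i+1} y_i) is linear in t.
With t=0 it equals 252; the coefficient of t is 6 (from the two edges through P_5).
So 6·t + 252 = 2·117 = 234 ⇒ t = -3.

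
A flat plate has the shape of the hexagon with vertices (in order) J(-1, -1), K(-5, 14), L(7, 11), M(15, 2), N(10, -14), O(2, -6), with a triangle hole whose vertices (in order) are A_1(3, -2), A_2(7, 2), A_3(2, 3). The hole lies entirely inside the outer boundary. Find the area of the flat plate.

284.5

Outer boundary:
Apply the shoelace (surveyor's) formula: 2A = Σ (x_i·y_{i+1} − x_{i+1}·y_i), indices taken mod 6.
J→K: (-1)(14) − (-5)(-1) = -19
K→L: (-5)(11) − (7)(14) = -153
L→M: (7)(2) − (15)(11) = -151
M→N: (15)(-14) − (10)(2) = -230
N→O: (10)(-6) − (2)(-14) = -32
O→J: (2)(-1) − (-1)(-6) = -8
Σ = -593
Area = |Σ|/2 = 296.5.
Hole:
Apply the shoelace formula: 2A = Σ (x_i·y_{i+1} − x_{i+1}·y_i), indices taken mod 3.
Σ = (20) + (17) + (-13) = 24
Area = |Σ|/2 = 12.
Net area = 296.5 − 12 = 284.5.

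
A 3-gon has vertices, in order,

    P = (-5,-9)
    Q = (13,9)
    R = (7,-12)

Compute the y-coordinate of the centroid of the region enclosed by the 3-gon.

-4

Apply the surveyor's formula. First the cross-terms c_i = x_i·y_{i+1} − x_{i+1}·y_i:
  72, -219, -123  ⇒  2A = -270, A = -135.
Then Σ (y_i + y_{i+1})·c_i = 3240, so ȳ = 3240 / (6·(-135)) = -4.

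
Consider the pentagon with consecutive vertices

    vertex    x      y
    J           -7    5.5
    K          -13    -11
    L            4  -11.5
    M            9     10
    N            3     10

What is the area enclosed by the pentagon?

316

Apply the shoelace (surveyor's) formula: 2A = Σ (x_i·y_{i+1} − x_{i+1}·y_i), indices taken mod 5.
Cross-terms: 148.5, 193.5, 143.5, 60, 86.5  ⇒  Σ = 632
Area = |Σ|/2 = 316.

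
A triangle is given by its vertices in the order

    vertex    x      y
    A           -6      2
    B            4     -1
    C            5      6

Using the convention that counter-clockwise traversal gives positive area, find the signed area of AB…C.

36.5

Cross-terms: -2, 29, 46  ⇒  Σ = 73
Signed area = Σ/2 = 36.5 (positive ⇒ counter-clockwise traversal).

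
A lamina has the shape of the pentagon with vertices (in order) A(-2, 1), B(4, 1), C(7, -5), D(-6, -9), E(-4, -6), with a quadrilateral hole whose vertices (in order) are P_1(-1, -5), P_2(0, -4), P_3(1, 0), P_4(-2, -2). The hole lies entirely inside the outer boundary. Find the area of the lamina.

Outer boundary:
Apply the shoelace (surveyor's) formula: 2A = Σ (x_i·y_{i+1} − x_{i+1}·y_i), indices taken mod 5.
Σ = (-6) + (-27) + (-93) + (0) + (-16) = -142
Area = |Σ|/2 = 71.
Hole:
Cross-terms: 4, 4, -2, 8  ⇒  Σ = 14
Area = |Σ|/2 = 7.
Net area = 71 − 7 = 64.

64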